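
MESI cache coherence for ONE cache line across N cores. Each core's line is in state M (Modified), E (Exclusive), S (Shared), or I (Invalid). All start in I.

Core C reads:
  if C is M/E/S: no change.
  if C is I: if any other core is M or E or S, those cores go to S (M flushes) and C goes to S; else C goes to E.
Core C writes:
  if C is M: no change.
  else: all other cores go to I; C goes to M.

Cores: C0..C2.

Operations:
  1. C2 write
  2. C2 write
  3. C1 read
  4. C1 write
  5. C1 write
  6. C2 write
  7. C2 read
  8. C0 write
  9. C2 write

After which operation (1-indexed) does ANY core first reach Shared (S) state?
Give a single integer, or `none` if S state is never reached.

Op 1: C2 write [C2 write: invalidate none -> C2=M] -> [I,I,M]
Op 2: C2 write [C2 write: already M (modified), no change] -> [I,I,M]
Op 3: C1 read [C1 read from I: others=['C2=M'] -> C1=S, others downsized to S] -> [I,S,S]
  -> First S state at op 3; remaining ops need not be traced.

Answer: 3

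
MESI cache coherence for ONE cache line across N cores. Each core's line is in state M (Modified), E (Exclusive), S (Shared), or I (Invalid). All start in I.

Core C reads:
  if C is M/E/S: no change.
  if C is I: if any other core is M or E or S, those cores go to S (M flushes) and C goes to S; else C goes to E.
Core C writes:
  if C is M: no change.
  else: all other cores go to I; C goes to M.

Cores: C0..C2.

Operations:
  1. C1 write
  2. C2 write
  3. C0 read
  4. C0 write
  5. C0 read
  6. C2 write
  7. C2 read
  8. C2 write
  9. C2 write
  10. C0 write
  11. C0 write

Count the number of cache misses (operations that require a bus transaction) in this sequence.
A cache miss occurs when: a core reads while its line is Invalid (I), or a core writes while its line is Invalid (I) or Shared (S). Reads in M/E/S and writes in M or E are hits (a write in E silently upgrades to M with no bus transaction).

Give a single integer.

Answer: 6

Derivation:
Op 1: C1 write [C1 write: invalidate none -> C1=M] -> [I,M,I] [MISS #1: write from I]
Op 2: C2 write [C2 write: invalidate ['C1=M'] -> C2=M] -> [I,I,M] [MISS #2: write from I]
Op 3: C0 read [C0 read from I: others=['C2=M'] -> C0=S, others downsized to S] -> [S,I,S] [MISS #3: read from I]
Op 4: C0 write [C0 write: invalidate ['C2=S'] -> C0=M] -> [M,I,I] [MISS #4: write from S]
Op 5: C0 read [C0 read: already in M, no change] -> [M,I,I] [hit: read from M]
Op 6: C2 write [C2 write: invalidate ['C0=M'] -> C2=M] -> [I,I,M] [MISS #5: write from I]
Op 7: C2 read [C2 read: already in M, no change] -> [I,I,M] [hit: read from M]
Op 8: C2 write [C2 write: already M (modified), no change] -> [I,I,M] [hit: write from M]
Op 9: C2 write [C2 write: already M (modified), no change] -> [I,I,M] [hit: write from M]
Op 10: C0 write [C0 write: invalidate ['C2=M'] -> C0=M] -> [M,I,I] [MISS #6: write from I]
Op 11: C0 write [C0 write: already M (modified), no change] -> [M,I,I] [hit: write from M]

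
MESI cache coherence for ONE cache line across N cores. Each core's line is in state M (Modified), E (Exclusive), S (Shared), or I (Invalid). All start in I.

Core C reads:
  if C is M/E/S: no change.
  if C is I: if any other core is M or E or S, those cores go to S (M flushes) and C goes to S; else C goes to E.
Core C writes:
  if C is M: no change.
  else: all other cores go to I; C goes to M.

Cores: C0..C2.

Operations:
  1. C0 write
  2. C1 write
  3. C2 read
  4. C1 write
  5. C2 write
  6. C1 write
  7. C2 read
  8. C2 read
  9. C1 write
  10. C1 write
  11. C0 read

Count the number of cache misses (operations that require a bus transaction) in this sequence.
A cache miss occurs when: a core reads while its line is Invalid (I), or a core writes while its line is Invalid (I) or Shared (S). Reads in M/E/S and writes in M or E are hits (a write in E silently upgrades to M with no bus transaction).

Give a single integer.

Answer: 9

Derivation:
Op 1: C0 write [C0 write: invalidate none -> C0=M] -> [M,I,I] [MISS #1: write from I]
Op 2: C1 write [C1 write: invalidate ['C0=M'] -> C1=M] -> [I,M,I] [MISS #2: write from I]
Op 3: C2 read [C2 read from I: others=['C1=M'] -> C2=S, others downsized to S] -> [I,S,S] [MISS #3: read from I]
Op 4: C1 write [C1 write: invalidate ['C2=S'] -> C1=M] -> [I,M,I] [MISS #4: write from S]
Op 5: C2 write [C2 write: invalidate ['C1=M'] -> C2=M] -> [I,I,M] [MISS #5: write from I]
Op 6: C1 write [C1 write: invalidate ['C2=M'] -> C1=M] -> [I,M,I] [MISS #6: write from I]
Op 7: C2 read [C2 read from I: others=['C1=M'] -> C2=S, others downsized to S] -> [I,S,S] [MISS #7: read from I]
Op 8: C2 read [C2 read: already in S, no change] -> [I,S,S] [hit: read from S]
Op 9: C1 write [C1 write: invalidate ['C2=S'] -> C1=M] -> [I,M,I] [MISS #8: write from S]
Op 10: C1 write [C1 write: already M (modified), no change] -> [I,M,I] [hit: write from M]
Op 11: C0 read [C0 read from I: others=['C1=M'] -> C0=S, others downsized to S] -> [S,S,I] [MISS #9: read from I]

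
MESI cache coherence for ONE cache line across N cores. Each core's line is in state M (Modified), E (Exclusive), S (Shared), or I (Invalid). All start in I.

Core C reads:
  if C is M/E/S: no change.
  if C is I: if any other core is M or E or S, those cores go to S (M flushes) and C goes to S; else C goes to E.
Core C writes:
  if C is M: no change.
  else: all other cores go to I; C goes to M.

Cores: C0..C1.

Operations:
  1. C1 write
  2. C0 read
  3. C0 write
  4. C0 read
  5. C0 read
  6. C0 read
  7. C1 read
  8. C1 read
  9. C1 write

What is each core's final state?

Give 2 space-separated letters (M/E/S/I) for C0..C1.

Answer: I M

Derivation:
Op 1: C1 write [C1 write: invalidate none -> C1=M] -> [I,M]
Op 2: C0 read [C0 read from I: others=['C1=M'] -> C0=S, others downsized to S] -> [S,S]
Op 3: C0 write [C0 write: invalidate ['C1=S'] -> C0=M] -> [M,I]
Op 4: C0 read [C0 read: already in M, no change] -> [M,I]
Op 5: C0 read [C0 read: already in M, no change] -> [M,I]
Op 6: C0 read [C0 read: already in M, no change] -> [M,I]
Op 7: C1 read [C1 read from I: others=['C0=M'] -> C1=S, others downsized to S] -> [S,S]
Op 8: C1 read [C1 read: already in S, no change] -> [S,S]
Op 9: C1 write [C1 write: invalidate ['C0=S'] -> C1=M] -> [I,M]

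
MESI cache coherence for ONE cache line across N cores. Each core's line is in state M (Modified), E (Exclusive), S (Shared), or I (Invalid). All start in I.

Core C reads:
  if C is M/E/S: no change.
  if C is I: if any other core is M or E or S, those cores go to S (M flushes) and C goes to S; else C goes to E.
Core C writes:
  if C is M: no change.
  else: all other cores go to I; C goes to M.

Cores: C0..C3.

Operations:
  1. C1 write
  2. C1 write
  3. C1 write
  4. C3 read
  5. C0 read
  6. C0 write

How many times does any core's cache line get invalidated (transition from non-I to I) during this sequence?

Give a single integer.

Op 1: C1 write [C1 write: invalidate none -> C1=M] -> [I,M,I,I] (invalidations this op: 0; running total: 0)
Op 2: C1 write [C1 write: already M (modified), no change] -> [I,M,I,I] (invalidations this op: 0; running total: 0)
Op 3: C1 write [C1 write: already M (modified), no change] -> [I,M,I,I] (invalidations this op: 0; running total: 0)
Op 4: C3 read [C3 read from I: others=['C1=M'] -> C3=S, others downsized to S] -> [I,S,I,S] (invalidations this op: 0; running total: 0)
Op 5: C0 read [C0 read from I: others=['C1=S', 'C3=S'] -> C0=S, others downsized to S] -> [S,S,I,S] (invalidations this op: 0; running total: 0)
Op 6: C0 write [C0 write: invalidate ['C1=S', 'C3=S'] -> C0=M] -> [M,I,I,I] (invalidations this op: 2; running total: 2)

Answer: 2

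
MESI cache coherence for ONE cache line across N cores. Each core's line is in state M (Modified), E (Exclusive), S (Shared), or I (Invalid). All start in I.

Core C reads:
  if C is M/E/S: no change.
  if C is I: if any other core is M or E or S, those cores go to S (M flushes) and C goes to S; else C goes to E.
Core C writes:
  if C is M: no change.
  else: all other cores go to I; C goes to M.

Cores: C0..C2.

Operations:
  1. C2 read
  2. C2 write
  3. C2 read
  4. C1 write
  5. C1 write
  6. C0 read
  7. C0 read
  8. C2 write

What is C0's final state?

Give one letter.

Answer: I

Derivation:
Op 1: C2 read [C2 read from I: no other sharers -> C2=E (exclusive)] -> [I,I,E]
Op 2: C2 write [C2 write: invalidate none -> C2=M] -> [I,I,M]
Op 3: C2 read [C2 read: already in M, no change] -> [I,I,M]
Op 4: C1 write [C1 write: invalidate ['C2=M'] -> C1=M] -> [I,M,I]
Op 5: C1 write [C1 write: already M (modified), no change] -> [I,M,I]
Op 6: C0 read [C0 read from I: others=['C1=M'] -> C0=S, others downsized to S] -> [S,S,I]
Op 7: C0 read [C0 read: already in S, no change] -> [S,S,I]
Op 8: C2 write [C2 write: invalidate ['C0=S', 'C1=S'] -> C2=M] -> [I,I,M]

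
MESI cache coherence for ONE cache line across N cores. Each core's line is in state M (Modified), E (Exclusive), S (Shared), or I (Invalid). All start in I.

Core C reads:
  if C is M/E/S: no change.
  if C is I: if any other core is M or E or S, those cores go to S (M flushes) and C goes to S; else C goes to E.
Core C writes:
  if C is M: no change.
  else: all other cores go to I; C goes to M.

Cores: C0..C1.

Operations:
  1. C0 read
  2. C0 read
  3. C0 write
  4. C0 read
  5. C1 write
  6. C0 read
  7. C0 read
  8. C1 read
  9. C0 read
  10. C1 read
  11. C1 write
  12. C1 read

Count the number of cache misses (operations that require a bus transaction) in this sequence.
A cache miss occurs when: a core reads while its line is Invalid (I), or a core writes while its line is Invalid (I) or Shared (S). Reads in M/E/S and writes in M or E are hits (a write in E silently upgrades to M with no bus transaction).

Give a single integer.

Answer: 4

Derivation:
Op 1: C0 read [C0 read from I: no other sharers -> C0=E (exclusive)] -> [E,I] [MISS #1: read from I]
Op 2: C0 read [C0 read: already in E, no change] -> [E,I] [hit: read from E]
Op 3: C0 write [C0 write: invalidate none -> C0=M] -> [M,I] [hit: write from E is a silent E->M upgrade, no bus transaction]
Op 4: C0 read [C0 read: already in M, no change] -> [M,I] [hit: read from M]
Op 5: C1 write [C1 write: invalidate ['C0=M'] -> C1=M] -> [I,M] [MISS #2: write from I]
Op 6: C0 read [C0 read from I: others=['C1=M'] -> C0=S, others downsized to S] -> [S,S] [MISS #3: read from I]
Op 7: C0 read [C0 read: already in S, no change] -> [S,S] [hit: read from S]
Op 8: C1 read [C1 read: already in S, no change] -> [S,S] [hit: read from S]
Op 9: C0 read [C0 read: already in S, no change] -> [S,S] [hit: read from S]
Op 10: C1 read [C1 read: already in S, no change] -> [S,S] [hit: read from S]
Op 11: C1 write [C1 write: invalidate ['C0=S'] -> C1=M] -> [I,M] [MISS #4: write from S]
Op 12: C1 read [C1 read: already in M, no change] -> [I,M] [hit: read from M]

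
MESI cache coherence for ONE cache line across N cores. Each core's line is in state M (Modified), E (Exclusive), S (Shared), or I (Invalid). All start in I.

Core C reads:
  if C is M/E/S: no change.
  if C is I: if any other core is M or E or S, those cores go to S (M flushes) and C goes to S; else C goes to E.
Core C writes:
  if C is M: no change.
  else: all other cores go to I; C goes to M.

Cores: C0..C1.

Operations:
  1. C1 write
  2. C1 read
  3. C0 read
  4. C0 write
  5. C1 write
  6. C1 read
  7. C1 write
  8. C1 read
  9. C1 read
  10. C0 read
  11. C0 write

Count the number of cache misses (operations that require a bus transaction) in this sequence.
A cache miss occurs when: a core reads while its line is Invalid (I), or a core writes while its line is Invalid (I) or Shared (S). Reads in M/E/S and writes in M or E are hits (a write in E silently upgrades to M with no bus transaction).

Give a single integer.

Answer: 6

Derivation:
Op 1: C1 write [C1 write: invalidate none -> C1=M] -> [I,M] [MISS #1: write from I]
Op 2: C1 read [C1 read: already in M, no change] -> [I,M] [hit: read from M]
Op 3: C0 read [C0 read from I: others=['C1=M'] -> C0=S, others downsized to S] -> [S,S] [MISS #2: read from I]
Op 4: C0 write [C0 write: invalidate ['C1=S'] -> C0=M] -> [M,I] [MISS #3: write from S]
Op 5: C1 write [C1 write: invalidate ['C0=M'] -> C1=M] -> [I,M] [MISS #4: write from I]
Op 6: C1 read [C1 read: already in M, no change] -> [I,M] [hit: read from M]
Op 7: C1 write [C1 write: already M (modified), no change] -> [I,M] [hit: write from M]
Op 8: C1 read [C1 read: already in M, no change] -> [I,M] [hit: read from M]
Op 9: C1 read [C1 read: already in M, no change] -> [I,M] [hit: read from M]
Op 10: C0 read [C0 read from I: others=['C1=M'] -> C0=S, others downsized to S] -> [S,S] [MISS #5: read from I]
Op 11: C0 write [C0 write: invalidate ['C1=S'] -> C0=M] -> [M,I] [MISS #6: write from S]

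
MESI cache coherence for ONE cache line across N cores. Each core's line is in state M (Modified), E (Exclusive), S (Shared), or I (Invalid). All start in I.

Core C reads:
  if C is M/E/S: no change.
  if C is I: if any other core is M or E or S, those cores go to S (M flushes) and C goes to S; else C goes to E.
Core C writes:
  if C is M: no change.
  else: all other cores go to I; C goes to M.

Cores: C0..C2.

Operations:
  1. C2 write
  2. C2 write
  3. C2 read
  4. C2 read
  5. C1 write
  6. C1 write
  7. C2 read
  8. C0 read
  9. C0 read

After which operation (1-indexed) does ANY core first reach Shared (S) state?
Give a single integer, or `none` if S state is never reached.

Op 1: C2 write [C2 write: invalidate none -> C2=M] -> [I,I,M]
Op 2: C2 write [C2 write: already M (modified), no change] -> [I,I,M]
Op 3: C2 read [C2 read: already in M, no change] -> [I,I,M]
Op 4: C2 read [C2 read: already in M, no change] -> [I,I,M]
Op 5: C1 write [C1 write: invalidate ['C2=M'] -> C1=M] -> [I,M,I]
Op 6: C1 write [C1 write: already M (modified), no change] -> [I,M,I]
Op 7: C2 read [C2 read from I: others=['C1=M'] -> C2=S, others downsized to S] -> [I,S,S]
  -> First S state at op 7; remaining ops need not be traced.

Answer: 7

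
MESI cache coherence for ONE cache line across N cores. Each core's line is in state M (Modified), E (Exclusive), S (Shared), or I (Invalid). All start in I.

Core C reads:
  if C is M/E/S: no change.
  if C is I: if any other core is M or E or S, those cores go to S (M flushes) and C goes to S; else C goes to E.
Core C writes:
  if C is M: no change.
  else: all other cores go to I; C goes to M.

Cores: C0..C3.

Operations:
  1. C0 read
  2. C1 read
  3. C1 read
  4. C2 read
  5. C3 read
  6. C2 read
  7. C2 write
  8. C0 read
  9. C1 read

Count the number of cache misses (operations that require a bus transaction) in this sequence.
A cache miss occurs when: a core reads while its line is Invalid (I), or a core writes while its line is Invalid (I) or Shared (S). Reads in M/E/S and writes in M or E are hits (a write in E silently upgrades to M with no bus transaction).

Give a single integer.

Answer: 7

Derivation:
Op 1: C0 read [C0 read from I: no other sharers -> C0=E (exclusive)] -> [E,I,I,I] [MISS #1: read from I]
Op 2: C1 read [C1 read from I: others=['C0=E'] -> C1=S, others downsized to S] -> [S,S,I,I] [MISS #2: read from I]
Op 3: C1 read [C1 read: already in S, no change] -> [S,S,I,I] [hit: read from S]
Op 4: C2 read [C2 read from I: others=['C0=S', 'C1=S'] -> C2=S, others downsized to S] -> [S,S,S,I] [MISS #3: read from I]
Op 5: C3 read [C3 read from I: others=['C0=S', 'C1=S', 'C2=S'] -> C3=S, others downsized to S] -> [S,S,S,S] [MISS #4: read from I]
Op 6: C2 read [C2 read: already in S, no change] -> [S,S,S,S] [hit: read from S]
Op 7: C2 write [C2 write: invalidate ['C0=S', 'C1=S', 'C3=S'] -> C2=M] -> [I,I,M,I] [MISS #5: write from S]
Op 8: C0 read [C0 read from I: others=['C2=M'] -> C0=S, others downsized to S] -> [S,I,S,I] [MISS #6: read from I]
Op 9: C1 read [C1 read from I: others=['C0=S', 'C2=S'] -> C1=S, others downsized to S] -> [S,S,S,I] [MISS #7: read from I]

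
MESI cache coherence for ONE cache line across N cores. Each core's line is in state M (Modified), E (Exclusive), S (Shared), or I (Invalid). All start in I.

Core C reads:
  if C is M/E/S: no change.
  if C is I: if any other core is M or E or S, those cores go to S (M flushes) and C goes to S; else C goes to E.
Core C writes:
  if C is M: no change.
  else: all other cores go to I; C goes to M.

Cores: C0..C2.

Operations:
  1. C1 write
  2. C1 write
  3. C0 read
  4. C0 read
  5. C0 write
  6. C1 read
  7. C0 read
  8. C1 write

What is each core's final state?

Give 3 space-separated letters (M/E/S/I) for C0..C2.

Answer: I M I

Derivation:
Op 1: C1 write [C1 write: invalidate none -> C1=M] -> [I,M,I]
Op 2: C1 write [C1 write: already M (modified), no change] -> [I,M,I]
Op 3: C0 read [C0 read from I: others=['C1=M'] -> C0=S, others downsized to S] -> [S,S,I]
Op 4: C0 read [C0 read: already in S, no change] -> [S,S,I]
Op 5: C0 write [C0 write: invalidate ['C1=S'] -> C0=M] -> [M,I,I]
Op 6: C1 read [C1 read from I: others=['C0=M'] -> C1=S, others downsized to S] -> [S,S,I]
Op 7: C0 read [C0 read: already in S, no change] -> [S,S,I]
Op 8: C1 write [C1 write: invalidate ['C0=S'] -> C1=M] -> [I,M,I]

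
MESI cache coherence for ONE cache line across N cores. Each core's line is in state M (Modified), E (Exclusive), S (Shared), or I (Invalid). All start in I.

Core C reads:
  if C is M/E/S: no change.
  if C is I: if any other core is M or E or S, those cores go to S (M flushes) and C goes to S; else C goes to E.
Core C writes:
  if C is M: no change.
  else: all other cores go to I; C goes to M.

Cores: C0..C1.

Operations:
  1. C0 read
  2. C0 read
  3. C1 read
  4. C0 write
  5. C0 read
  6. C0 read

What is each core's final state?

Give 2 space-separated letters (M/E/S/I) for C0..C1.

Answer: M I

Derivation:
Op 1: C0 read [C0 read from I: no other sharers -> C0=E (exclusive)] -> [E,I]
Op 2: C0 read [C0 read: already in E, no change] -> [E,I]
Op 3: C1 read [C1 read from I: others=['C0=E'] -> C1=S, others downsized to S] -> [S,S]
Op 4: C0 write [C0 write: invalidate ['C1=S'] -> C0=M] -> [M,I]
Op 5: C0 read [C0 read: already in M, no change] -> [M,I]
Op 6: C0 read [C0 read: already in M, no change] -> [M,I]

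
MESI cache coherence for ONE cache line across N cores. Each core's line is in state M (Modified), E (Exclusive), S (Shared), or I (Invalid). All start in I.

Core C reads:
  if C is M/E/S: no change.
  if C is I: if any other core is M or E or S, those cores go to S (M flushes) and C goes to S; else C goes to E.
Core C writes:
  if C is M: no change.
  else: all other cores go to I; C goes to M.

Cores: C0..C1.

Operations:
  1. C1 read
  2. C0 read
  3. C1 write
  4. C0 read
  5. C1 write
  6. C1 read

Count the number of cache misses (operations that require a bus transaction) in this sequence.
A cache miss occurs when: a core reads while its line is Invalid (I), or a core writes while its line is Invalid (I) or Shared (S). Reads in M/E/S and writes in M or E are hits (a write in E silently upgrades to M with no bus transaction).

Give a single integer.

Op 1: C1 read [C1 read from I: no other sharers -> C1=E (exclusive)] -> [I,E] [MISS #1: read from I]
Op 2: C0 read [C0 read from I: others=['C1=E'] -> C0=S, others downsized to S] -> [S,S] [MISS #2: read from I]
Op 3: C1 write [C1 write: invalidate ['C0=S'] -> C1=M] -> [I,M] [MISS #3: write from S]
Op 4: C0 read [C0 read from I: others=['C1=M'] -> C0=S, others downsized to S] -> [S,S] [MISS #4: read from I]
Op 5: C1 write [C1 write: invalidate ['C0=S'] -> C1=M] -> [I,M] [MISS #5: write from S]
Op 6: C1 read [C1 read: already in M, no change] -> [I,M] [hit: read from M]

Answer: 5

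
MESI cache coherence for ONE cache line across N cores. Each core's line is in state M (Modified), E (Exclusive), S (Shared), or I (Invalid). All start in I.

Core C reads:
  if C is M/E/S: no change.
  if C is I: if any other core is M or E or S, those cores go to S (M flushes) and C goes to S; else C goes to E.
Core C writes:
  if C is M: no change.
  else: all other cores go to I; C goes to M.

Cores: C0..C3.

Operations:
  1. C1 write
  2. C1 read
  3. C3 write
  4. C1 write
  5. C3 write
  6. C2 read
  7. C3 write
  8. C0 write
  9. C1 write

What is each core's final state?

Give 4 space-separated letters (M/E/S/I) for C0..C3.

Op 1: C1 write [C1 write: invalidate none -> C1=M] -> [I,M,I,I]
Op 2: C1 read [C1 read: already in M, no change] -> [I,M,I,I]
Op 3: C3 write [C3 write: invalidate ['C1=M'] -> C3=M] -> [I,I,I,M]
Op 4: C1 write [C1 write: invalidate ['C3=M'] -> C1=M] -> [I,M,I,I]
Op 5: C3 write [C3 write: invalidate ['C1=M'] -> C3=M] -> [I,I,I,M]
Op 6: C2 read [C2 read from I: others=['C3=M'] -> C2=S, others downsized to S] -> [I,I,S,S]
Op 7: C3 write [C3 write: invalidate ['C2=S'] -> C3=M] -> [I,I,I,M]
Op 8: C0 write [C0 write: invalidate ['C3=M'] -> C0=M] -> [M,I,I,I]
Op 9: C1 write [C1 write: invalidate ['C0=M'] -> C1=M] -> [I,M,I,I]

Answer: I M I I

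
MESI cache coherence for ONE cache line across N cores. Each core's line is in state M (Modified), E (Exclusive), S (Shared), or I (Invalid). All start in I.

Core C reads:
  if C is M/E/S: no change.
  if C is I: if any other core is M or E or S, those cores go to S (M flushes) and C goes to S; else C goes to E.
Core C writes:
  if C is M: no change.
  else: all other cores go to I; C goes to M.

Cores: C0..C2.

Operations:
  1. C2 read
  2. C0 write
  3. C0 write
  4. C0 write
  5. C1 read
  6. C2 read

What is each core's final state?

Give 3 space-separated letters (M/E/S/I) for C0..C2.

Answer: S S S

Derivation:
Op 1: C2 read [C2 read from I: no other sharers -> C2=E (exclusive)] -> [I,I,E]
Op 2: C0 write [C0 write: invalidate ['C2=E'] -> C0=M] -> [M,I,I]
Op 3: C0 write [C0 write: already M (modified), no change] -> [M,I,I]
Op 4: C0 write [C0 write: already M (modified), no change] -> [M,I,I]
Op 5: C1 read [C1 read from I: others=['C0=M'] -> C1=S, others downsized to S] -> [S,S,I]
Op 6: C2 read [C2 read from I: others=['C0=S', 'C1=S'] -> C2=S, others downsized to S] -> [S,S,S]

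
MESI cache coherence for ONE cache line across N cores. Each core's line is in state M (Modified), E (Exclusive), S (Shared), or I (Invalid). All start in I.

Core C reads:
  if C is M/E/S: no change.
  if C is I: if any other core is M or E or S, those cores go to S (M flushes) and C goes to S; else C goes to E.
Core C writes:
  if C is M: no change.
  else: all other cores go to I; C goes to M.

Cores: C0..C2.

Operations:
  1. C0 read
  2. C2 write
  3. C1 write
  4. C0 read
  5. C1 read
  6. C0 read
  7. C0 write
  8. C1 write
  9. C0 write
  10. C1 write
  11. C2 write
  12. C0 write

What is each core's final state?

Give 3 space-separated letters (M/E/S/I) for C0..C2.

Op 1: C0 read [C0 read from I: no other sharers -> C0=E (exclusive)] -> [E,I,I]
Op 2: C2 write [C2 write: invalidate ['C0=E'] -> C2=M] -> [I,I,M]
Op 3: C1 write [C1 write: invalidate ['C2=M'] -> C1=M] -> [I,M,I]
Op 4: C0 read [C0 read from I: others=['C1=M'] -> C0=S, others downsized to S] -> [S,S,I]
Op 5: C1 read [C1 read: already in S, no change] -> [S,S,I]
Op 6: C0 read [C0 read: already in S, no change] -> [S,S,I]
Op 7: C0 write [C0 write: invalidate ['C1=S'] -> C0=M] -> [M,I,I]
Op 8: C1 write [C1 write: invalidate ['C0=M'] -> C1=M] -> [I,M,I]
Op 9: C0 write [C0 write: invalidate ['C1=M'] -> C0=M] -> [M,I,I]
Op 10: C1 write [C1 write: invalidate ['C0=M'] -> C1=M] -> [I,M,I]
Op 11: C2 write [C2 write: invalidate ['C1=M'] -> C2=M] -> [I,I,M]
Op 12: C0 write [C0 write: invalidate ['C2=M'] -> C0=M] -> [M,I,I]

Answer: M I I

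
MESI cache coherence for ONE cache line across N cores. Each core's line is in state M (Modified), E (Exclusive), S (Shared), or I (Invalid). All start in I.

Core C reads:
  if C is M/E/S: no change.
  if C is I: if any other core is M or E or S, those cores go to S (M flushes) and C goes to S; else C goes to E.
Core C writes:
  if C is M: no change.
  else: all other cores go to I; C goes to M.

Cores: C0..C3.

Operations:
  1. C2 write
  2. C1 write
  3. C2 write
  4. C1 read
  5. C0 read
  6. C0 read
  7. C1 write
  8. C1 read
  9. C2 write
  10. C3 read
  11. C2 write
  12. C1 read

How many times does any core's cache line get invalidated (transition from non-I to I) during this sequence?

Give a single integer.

Op 1: C2 write [C2 write: invalidate none -> C2=M] -> [I,I,M,I] (invalidations this op: 0; running total: 0)
Op 2: C1 write [C1 write: invalidate ['C2=M'] -> C1=M] -> [I,M,I,I] (invalidations this op: 1; running total: 1)
Op 3: C2 write [C2 write: invalidate ['C1=M'] -> C2=M] -> [I,I,M,I] (invalidations this op: 1; running total: 2)
Op 4: C1 read [C1 read from I: others=['C2=M'] -> C1=S, others downsized to S] -> [I,S,S,I] (invalidations this op: 0; running total: 2)
Op 5: C0 read [C0 read from I: others=['C1=S', 'C2=S'] -> C0=S, others downsized to S] -> [S,S,S,I] (invalidations this op: 0; running total: 2)
Op 6: C0 read [C0 read: already in S, no change] -> [S,S,S,I] (invalidations this op: 0; running total: 2)
Op 7: C1 write [C1 write: invalidate ['C0=S', 'C2=S'] -> C1=M] -> [I,M,I,I] (invalidations this op: 2; running total: 4)
Op 8: C1 read [C1 read: already in M, no change] -> [I,M,I,I] (invalidations this op: 0; running total: 4)
Op 9: C2 write [C2 write: invalidate ['C1=M'] -> C2=M] -> [I,I,M,I] (invalidations this op: 1; running total: 5)
Op 10: C3 read [C3 read from I: others=['C2=M'] -> C3=S, others downsized to S] -> [I,I,S,S] (invalidations this op: 0; running total: 5)
Op 11: C2 write [C2 write: invalidate ['C3=S'] -> C2=M] -> [I,I,M,I] (invalidations this op: 1; running total: 6)
Op 12: C1 read [C1 read from I: others=['C2=M'] -> C1=S, others downsized to S] -> [I,S,S,I] (invalidations this op: 0; running total: 6)

Answer: 6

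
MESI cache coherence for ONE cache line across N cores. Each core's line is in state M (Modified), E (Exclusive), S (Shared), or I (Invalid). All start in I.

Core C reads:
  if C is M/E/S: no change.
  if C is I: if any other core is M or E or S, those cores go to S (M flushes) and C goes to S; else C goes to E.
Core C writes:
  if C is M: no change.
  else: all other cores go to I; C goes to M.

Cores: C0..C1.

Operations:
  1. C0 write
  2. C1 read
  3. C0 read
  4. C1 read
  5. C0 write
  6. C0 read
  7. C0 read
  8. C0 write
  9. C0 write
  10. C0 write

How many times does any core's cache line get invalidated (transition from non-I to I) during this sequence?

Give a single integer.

Answer: 1

Derivation:
Op 1: C0 write [C0 write: invalidate none -> C0=M] -> [M,I] (invalidations this op: 0; running total: 0)
Op 2: C1 read [C1 read from I: others=['C0=M'] -> C1=S, others downsized to S] -> [S,S] (invalidations this op: 0; running total: 0)
Op 3: C0 read [C0 read: already in S, no change] -> [S,S] (invalidations this op: 0; running total: 0)
Op 4: C1 read [C1 read: already in S, no change] -> [S,S] (invalidations this op: 0; running total: 0)
Op 5: C0 write [C0 write: invalidate ['C1=S'] -> C0=M] -> [M,I] (invalidations this op: 1; running total: 1)
Op 6: C0 read [C0 read: already in M, no change] -> [M,I] (invalidations this op: 0; running total: 1)
Op 7: C0 read [C0 read: already in M, no change] -> [M,I] (invalidations this op: 0; running total: 1)
Op 8: C0 write [C0 write: already M (modified), no change] -> [M,I] (invalidations this op: 0; running total: 1)
Op 9: C0 write [C0 write: already M (modified), no change] -> [M,I] (invalidations this op: 0; running total: 1)
Op 10: C0 write [C0 write: already M (modified), no change] -> [M,I] (invalidations this op: 0; running total: 1)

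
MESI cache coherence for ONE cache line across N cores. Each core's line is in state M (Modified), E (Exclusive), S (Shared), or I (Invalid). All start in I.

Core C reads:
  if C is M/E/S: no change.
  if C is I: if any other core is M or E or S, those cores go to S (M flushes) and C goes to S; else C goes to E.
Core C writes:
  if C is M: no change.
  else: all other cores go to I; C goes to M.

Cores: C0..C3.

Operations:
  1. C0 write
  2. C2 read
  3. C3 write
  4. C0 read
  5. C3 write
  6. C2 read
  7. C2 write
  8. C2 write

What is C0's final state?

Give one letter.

Answer: I

Derivation:
Op 1: C0 write [C0 write: invalidate none -> C0=M] -> [M,I,I,I]
Op 2: C2 read [C2 read from I: others=['C0=M'] -> C2=S, others downsized to S] -> [S,I,S,I]
Op 3: C3 write [C3 write: invalidate ['C0=S', 'C2=S'] -> C3=M] -> [I,I,I,M]
Op 4: C0 read [C0 read from I: others=['C3=M'] -> C0=S, others downsized to S] -> [S,I,I,S]
Op 5: C3 write [C3 write: invalidate ['C0=S'] -> C3=M] -> [I,I,I,M]
Op 6: C2 read [C2 read from I: others=['C3=M'] -> C2=S, others downsized to S] -> [I,I,S,S]
Op 7: C2 write [C2 write: invalidate ['C3=S'] -> C2=M] -> [I,I,M,I]
Op 8: C2 write [C2 write: already M (modified), no change] -> [I,I,M,I]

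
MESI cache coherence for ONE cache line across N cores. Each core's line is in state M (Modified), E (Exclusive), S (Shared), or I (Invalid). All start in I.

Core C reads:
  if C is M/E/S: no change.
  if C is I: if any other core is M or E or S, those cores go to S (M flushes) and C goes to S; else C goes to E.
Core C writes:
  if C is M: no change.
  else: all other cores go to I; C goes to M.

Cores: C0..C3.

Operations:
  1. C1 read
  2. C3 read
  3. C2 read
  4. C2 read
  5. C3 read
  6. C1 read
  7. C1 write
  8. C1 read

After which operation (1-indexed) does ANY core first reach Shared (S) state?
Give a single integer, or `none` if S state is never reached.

Answer: 2

Derivation:
Op 1: C1 read [C1 read from I: no other sharers -> C1=E (exclusive)] -> [I,E,I,I]
Op 2: C3 read [C3 read from I: others=['C1=E'] -> C3=S, others downsized to S] -> [I,S,I,S]
  -> First S state at op 2; remaining ops need not be traced.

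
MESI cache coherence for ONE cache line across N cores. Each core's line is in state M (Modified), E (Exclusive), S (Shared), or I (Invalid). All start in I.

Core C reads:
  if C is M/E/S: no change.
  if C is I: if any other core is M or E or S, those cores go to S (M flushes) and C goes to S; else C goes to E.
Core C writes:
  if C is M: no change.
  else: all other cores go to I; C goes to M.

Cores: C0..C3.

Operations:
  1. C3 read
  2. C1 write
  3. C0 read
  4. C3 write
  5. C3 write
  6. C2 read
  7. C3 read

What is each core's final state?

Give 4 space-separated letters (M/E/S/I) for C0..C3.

Answer: I I S S

Derivation:
Op 1: C3 read [C3 read from I: no other sharers -> C3=E (exclusive)] -> [I,I,I,E]
Op 2: C1 write [C1 write: invalidate ['C3=E'] -> C1=M] -> [I,M,I,I]
Op 3: C0 read [C0 read from I: others=['C1=M'] -> C0=S, others downsized to S] -> [S,S,I,I]
Op 4: C3 write [C3 write: invalidate ['C0=S', 'C1=S'] -> C3=M] -> [I,I,I,M]
Op 5: C3 write [C3 write: already M (modified), no change] -> [I,I,I,M]
Op 6: C2 read [C2 read from I: others=['C3=M'] -> C2=S, others downsized to S] -> [I,I,S,S]
Op 7: C3 read [C3 read: already in S, no change] -> [I,I,S,S]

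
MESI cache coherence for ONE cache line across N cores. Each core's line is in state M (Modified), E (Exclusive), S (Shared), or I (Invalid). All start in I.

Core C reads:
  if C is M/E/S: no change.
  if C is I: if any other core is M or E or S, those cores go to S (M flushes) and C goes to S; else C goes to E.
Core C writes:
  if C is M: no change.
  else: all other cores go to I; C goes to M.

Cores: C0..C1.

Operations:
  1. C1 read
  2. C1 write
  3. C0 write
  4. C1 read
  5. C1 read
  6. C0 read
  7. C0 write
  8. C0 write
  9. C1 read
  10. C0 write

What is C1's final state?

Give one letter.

Op 1: C1 read [C1 read from I: no other sharers -> C1=E (exclusive)] -> [I,E]
Op 2: C1 write [C1 write: invalidate none -> C1=M] -> [I,M]
Op 3: C0 write [C0 write: invalidate ['C1=M'] -> C0=M] -> [M,I]
Op 4: C1 read [C1 read from I: others=['C0=M'] -> C1=S, others downsized to S] -> [S,S]
Op 5: C1 read [C1 read: already in S, no change] -> [S,S]
Op 6: C0 read [C0 read: already in S, no change] -> [S,S]
Op 7: C0 write [C0 write: invalidate ['C1=S'] -> C0=M] -> [M,I]
Op 8: C0 write [C0 write: already M (modified), no change] -> [M,I]
Op 9: C1 read [C1 read from I: others=['C0=M'] -> C1=S, others downsized to S] -> [S,S]
Op 10: C0 write [C0 write: invalidate ['C1=S'] -> C0=M] -> [M,I]

Answer: I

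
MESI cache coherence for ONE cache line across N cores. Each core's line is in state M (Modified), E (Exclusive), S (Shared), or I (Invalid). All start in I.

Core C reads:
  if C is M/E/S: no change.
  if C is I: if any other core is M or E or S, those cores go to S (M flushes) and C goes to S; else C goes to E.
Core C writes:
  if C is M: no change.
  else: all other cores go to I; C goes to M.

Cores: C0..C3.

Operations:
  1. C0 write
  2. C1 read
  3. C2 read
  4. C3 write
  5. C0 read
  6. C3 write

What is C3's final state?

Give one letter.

Answer: M

Derivation:
Op 1: C0 write [C0 write: invalidate none -> C0=M] -> [M,I,I,I]
Op 2: C1 read [C1 read from I: others=['C0=M'] -> C1=S, others downsized to S] -> [S,S,I,I]
Op 3: C2 read [C2 read from I: others=['C0=S', 'C1=S'] -> C2=S, others downsized to S] -> [S,S,S,I]
Op 4: C3 write [C3 write: invalidate ['C0=S', 'C1=S', 'C2=S'] -> C3=M] -> [I,I,I,M]
Op 5: C0 read [C0 read from I: others=['C3=M'] -> C0=S, others downsized to S] -> [S,I,I,S]
Op 6: C3 write [C3 write: invalidate ['C0=S'] -> C3=M] -> [I,I,I,M]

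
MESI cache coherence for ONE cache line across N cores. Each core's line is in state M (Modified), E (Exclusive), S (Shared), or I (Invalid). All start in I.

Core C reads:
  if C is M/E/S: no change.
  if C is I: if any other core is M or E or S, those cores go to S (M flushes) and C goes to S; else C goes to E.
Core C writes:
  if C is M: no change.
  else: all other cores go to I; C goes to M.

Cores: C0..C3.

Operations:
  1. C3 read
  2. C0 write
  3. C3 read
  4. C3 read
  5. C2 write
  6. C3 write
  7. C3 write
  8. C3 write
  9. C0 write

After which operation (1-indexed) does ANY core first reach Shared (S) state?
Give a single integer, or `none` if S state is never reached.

Answer: 3

Derivation:
Op 1: C3 read [C3 read from I: no other sharers -> C3=E (exclusive)] -> [I,I,I,E]
Op 2: C0 write [C0 write: invalidate ['C3=E'] -> C0=M] -> [M,I,I,I]
Op 3: C3 read [C3 read from I: others=['C0=M'] -> C3=S, others downsized to S] -> [S,I,I,S]
  -> First S state at op 3; remaining ops need not be traced.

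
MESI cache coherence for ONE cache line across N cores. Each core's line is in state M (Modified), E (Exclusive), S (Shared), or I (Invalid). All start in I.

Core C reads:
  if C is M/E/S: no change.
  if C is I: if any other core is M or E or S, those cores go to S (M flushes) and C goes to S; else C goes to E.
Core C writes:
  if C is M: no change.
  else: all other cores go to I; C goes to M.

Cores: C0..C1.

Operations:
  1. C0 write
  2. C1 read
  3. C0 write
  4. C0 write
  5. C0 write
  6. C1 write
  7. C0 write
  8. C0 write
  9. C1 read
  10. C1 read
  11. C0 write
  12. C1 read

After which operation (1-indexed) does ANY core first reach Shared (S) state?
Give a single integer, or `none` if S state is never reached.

Answer: 2

Derivation:
Op 1: C0 write [C0 write: invalidate none -> C0=M] -> [M,I]
Op 2: C1 read [C1 read from I: others=['C0=M'] -> C1=S, others downsized to S] -> [S,S]
  -> First S state at op 2; remaining ops need not be traced.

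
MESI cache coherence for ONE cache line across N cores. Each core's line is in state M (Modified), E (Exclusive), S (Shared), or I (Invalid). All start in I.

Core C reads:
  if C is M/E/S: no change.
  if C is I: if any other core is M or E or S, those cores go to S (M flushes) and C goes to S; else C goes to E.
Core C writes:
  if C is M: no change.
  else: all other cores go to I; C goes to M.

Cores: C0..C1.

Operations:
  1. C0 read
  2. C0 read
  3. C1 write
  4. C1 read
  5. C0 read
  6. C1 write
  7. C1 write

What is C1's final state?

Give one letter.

Op 1: C0 read [C0 read from I: no other sharers -> C0=E (exclusive)] -> [E,I]
Op 2: C0 read [C0 read: already in E, no change] -> [E,I]
Op 3: C1 write [C1 write: invalidate ['C0=E'] -> C1=M] -> [I,M]
Op 4: C1 read [C1 read: already in M, no change] -> [I,M]
Op 5: C0 read [C0 read from I: others=['C1=M'] -> C0=S, others downsized to S] -> [S,S]
Op 6: C1 write [C1 write: invalidate ['C0=S'] -> C1=M] -> [I,M]
Op 7: C1 write [C1 write: already M (modified), no change] -> [I,M]

Answer: M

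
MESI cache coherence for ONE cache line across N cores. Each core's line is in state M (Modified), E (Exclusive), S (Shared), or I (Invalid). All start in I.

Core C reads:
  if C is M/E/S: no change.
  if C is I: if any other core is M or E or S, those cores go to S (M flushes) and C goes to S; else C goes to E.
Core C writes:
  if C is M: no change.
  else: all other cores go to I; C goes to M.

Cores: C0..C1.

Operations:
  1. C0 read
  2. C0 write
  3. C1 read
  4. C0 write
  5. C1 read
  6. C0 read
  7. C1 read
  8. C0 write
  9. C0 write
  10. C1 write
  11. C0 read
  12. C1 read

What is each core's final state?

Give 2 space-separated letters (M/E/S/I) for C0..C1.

Answer: S S

Derivation:
Op 1: C0 read [C0 read from I: no other sharers -> C0=E (exclusive)] -> [E,I]
Op 2: C0 write [C0 write: invalidate none -> C0=M] -> [M,I]
Op 3: C1 read [C1 read from I: others=['C0=M'] -> C1=S, others downsized to S] -> [S,S]
Op 4: C0 write [C0 write: invalidate ['C1=S'] -> C0=M] -> [M,I]
Op 5: C1 read [C1 read from I: others=['C0=M'] -> C1=S, others downsized to S] -> [S,S]
Op 6: C0 read [C0 read: already in S, no change] -> [S,S]
Op 7: C1 read [C1 read: already in S, no change] -> [S,S]
Op 8: C0 write [C0 write: invalidate ['C1=S'] -> C0=M] -> [M,I]
Op 9: C0 write [C0 write: already M (modified), no change] -> [M,I]
Op 10: C1 write [C1 write: invalidate ['C0=M'] -> C1=M] -> [I,M]
Op 11: C0 read [C0 read from I: others=['C1=M'] -> C0=S, others downsized to S] -> [S,S]
Op 12: C1 read [C1 read: already in S, no change] -> [S,S]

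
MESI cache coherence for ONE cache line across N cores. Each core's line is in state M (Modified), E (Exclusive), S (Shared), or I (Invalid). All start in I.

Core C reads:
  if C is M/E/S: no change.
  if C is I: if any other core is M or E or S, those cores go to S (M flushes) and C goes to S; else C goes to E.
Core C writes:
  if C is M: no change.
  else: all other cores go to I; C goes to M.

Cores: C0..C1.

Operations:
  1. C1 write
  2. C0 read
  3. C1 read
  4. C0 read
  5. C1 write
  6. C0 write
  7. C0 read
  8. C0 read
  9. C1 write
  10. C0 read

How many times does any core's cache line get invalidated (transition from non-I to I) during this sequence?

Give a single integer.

Answer: 3

Derivation:
Op 1: C1 write [C1 write: invalidate none -> C1=M] -> [I,M] (invalidations this op: 0; running total: 0)
Op 2: C0 read [C0 read from I: others=['C1=M'] -> C0=S, others downsized to S] -> [S,S] (invalidations this op: 0; running total: 0)
Op 3: C1 read [C1 read: already in S, no change] -> [S,S] (invalidations this op: 0; running total: 0)
Op 4: C0 read [C0 read: already in S, no change] -> [S,S] (invalidations this op: 0; running total: 0)
Op 5: C1 write [C1 write: invalidate ['C0=S'] -> C1=M] -> [I,M] (invalidations this op: 1; running total: 1)
Op 6: C0 write [C0 write: invalidate ['C1=M'] -> C0=M] -> [M,I] (invalidations this op: 1; running total: 2)
Op 7: C0 read [C0 read: already in M, no change] -> [M,I] (invalidations this op: 0; running total: 2)
Op 8: C0 read [C0 read: already in M, no change] -> [M,I] (invalidations this op: 0; running total: 2)
Op 9: C1 write [C1 write: invalidate ['C0=M'] -> C1=M] -> [I,M] (invalidations this op: 1; running total: 3)
Op 10: C0 read [C0 read from I: others=['C1=M'] -> C0=S, others downsized to S] -> [S,S] (invalidations this op: 0; running total: 3)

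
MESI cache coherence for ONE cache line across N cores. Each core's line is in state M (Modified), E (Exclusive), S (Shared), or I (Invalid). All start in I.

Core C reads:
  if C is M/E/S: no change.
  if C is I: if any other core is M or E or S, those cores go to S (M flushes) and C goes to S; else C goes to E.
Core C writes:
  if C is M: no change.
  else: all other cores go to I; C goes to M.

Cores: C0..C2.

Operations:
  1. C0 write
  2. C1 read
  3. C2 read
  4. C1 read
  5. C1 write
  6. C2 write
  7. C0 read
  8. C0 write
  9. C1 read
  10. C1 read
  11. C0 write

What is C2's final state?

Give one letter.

Op 1: C0 write [C0 write: invalidate none -> C0=M] -> [M,I,I]
Op 2: C1 read [C1 read from I: others=['C0=M'] -> C1=S, others downsized to S] -> [S,S,I]
Op 3: C2 read [C2 read from I: others=['C0=S', 'C1=S'] -> C2=S, others downsized to S] -> [S,S,S]
Op 4: C1 read [C1 read: already in S, no change] -> [S,S,S]
Op 5: C1 write [C1 write: invalidate ['C0=S', 'C2=S'] -> C1=M] -> [I,M,I]
Op 6: C2 write [C2 write: invalidate ['C1=M'] -> C2=M] -> [I,I,M]
Op 7: C0 read [C0 read from I: others=['C2=M'] -> C0=S, others downsized to S] -> [S,I,S]
Op 8: C0 write [C0 write: invalidate ['C2=S'] -> C0=M] -> [M,I,I]
Op 9: C1 read [C1 read from I: others=['C0=M'] -> C1=S, others downsized to S] -> [S,S,I]
Op 10: C1 read [C1 read: already in S, no change] -> [S,S,I]
Op 11: C0 write [C0 write: invalidate ['C1=S'] -> C0=M] -> [M,I,I]

Answer: I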